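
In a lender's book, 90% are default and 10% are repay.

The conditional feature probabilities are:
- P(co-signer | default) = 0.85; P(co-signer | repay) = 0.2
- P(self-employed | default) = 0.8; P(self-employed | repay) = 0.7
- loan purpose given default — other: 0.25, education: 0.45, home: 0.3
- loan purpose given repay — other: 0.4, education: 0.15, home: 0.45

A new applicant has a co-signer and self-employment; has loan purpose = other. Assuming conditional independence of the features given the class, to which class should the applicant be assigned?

default

default: 0.9 × 0.85 × 0.8 × 0.25 = 0.153
repay: 0.1 × 0.2 × 0.7 × 0.4 = 0.0056
Highest score → default.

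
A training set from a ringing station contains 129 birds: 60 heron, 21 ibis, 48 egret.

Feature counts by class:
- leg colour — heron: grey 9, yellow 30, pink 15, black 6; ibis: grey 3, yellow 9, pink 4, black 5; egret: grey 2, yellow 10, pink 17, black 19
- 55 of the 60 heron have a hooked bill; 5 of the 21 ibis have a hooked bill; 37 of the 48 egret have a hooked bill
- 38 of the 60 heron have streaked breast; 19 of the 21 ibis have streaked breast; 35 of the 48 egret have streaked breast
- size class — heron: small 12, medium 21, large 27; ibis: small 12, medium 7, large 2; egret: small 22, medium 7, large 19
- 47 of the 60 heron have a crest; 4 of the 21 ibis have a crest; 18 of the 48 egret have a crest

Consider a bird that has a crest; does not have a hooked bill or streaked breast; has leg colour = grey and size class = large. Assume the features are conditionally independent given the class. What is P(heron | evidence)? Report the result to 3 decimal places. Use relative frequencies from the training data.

0.812

heron: (60/129) × (9/60) × (5/60) × (22/60) × (27/60) × (47/60) ≈ 0.000751453
ibis: (21/129) × (3/21) × (16/21) × (2/21) × (2/21) × (4/21) ≈ 0.0000306122
egret: (48/129) × (2/48) × (11/48) × (13/48) × (19/48) × (18/48) ≈ 0.000142836
P(heron | x) = 0.000751453 / 0.0009249012 ≈ 0.812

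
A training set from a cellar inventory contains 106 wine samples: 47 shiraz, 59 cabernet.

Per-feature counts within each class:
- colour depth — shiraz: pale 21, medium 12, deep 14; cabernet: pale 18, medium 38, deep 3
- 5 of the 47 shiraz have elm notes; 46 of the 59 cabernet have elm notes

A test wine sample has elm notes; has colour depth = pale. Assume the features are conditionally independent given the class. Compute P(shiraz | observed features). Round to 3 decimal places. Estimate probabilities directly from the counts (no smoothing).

shiraz: (47/106) × (21/47) × (5/47) ≈ 0.0210759
cabernet: (59/106) × (18/59) × (46/59) ≈ 0.132395
P(shiraz | x) = 0.0210759 / 0.1534709 ≈ 0.137

0.137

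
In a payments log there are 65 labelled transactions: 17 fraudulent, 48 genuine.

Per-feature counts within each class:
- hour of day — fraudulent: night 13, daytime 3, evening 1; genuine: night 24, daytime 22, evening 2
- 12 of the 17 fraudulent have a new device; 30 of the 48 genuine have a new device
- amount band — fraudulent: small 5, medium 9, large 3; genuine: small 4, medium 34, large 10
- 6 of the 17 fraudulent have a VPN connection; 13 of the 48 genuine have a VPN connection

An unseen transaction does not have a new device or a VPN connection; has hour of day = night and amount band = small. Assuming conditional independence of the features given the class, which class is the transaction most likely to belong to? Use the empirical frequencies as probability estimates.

fraudulent

fraudulent: (17/65) × (13/17) × (5/17) × (5/17) × (11/17) ≈ 0.0111948
genuine: (48/65) × (24/48) × (18/48) × (4/48) × (35/48) ≈ 0.00841346
Highest score → fraudulent.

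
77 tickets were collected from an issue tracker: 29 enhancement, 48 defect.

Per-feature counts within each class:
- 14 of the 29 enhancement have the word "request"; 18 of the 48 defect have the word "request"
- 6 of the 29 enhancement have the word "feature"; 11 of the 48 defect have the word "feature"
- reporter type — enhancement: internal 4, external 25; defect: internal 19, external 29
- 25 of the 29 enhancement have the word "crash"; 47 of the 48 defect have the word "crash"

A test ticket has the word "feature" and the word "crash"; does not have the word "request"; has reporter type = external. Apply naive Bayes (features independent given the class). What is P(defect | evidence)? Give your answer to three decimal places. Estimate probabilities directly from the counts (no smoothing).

enhancement: (29/77) × (15/29) × (6/29) × (25/29) × (25/29) ≈ 0.0299528
defect: (48/77) × (30/48) × (11/48) × (29/48) × (47/48) ≈ 0.0528196
P(defect | x) = 0.0528196 / 0.0827724 ≈ 0.638

0.638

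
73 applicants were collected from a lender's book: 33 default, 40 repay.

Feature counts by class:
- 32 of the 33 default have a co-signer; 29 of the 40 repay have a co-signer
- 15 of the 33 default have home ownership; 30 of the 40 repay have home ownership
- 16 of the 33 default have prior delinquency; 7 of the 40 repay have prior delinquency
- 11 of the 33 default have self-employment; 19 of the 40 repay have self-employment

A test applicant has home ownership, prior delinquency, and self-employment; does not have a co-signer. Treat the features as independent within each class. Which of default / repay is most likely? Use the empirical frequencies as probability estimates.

default: (33/73) × (1/33) × (15/33) × (16/33) × (11/33) ≈ 0.00100633
repay: (40/73) × (11/40) × (30/40) × (7/40) × (19/40) ≈ 0.00939426
Highest score → repay.

repay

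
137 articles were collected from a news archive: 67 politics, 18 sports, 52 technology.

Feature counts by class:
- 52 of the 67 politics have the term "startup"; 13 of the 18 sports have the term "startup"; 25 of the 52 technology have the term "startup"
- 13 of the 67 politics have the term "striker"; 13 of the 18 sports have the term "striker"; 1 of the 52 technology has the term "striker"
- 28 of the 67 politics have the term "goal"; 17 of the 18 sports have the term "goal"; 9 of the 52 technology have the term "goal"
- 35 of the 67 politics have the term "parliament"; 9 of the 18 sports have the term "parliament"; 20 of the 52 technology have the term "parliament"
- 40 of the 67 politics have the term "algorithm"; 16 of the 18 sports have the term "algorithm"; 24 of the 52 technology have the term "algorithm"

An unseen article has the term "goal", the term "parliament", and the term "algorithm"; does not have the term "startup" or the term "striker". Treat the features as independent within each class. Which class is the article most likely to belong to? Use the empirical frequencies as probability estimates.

politics

politics: (67/137) × (15/67) × (54/67) × (28/67) × (35/67) × (40/67) ≈ 0.0115014
sports: (18/137) × (5/18) × (5/18) × (17/18) × (9/18) × (16/18) ≈ 0.0042554
technology: (52/137) × (27/52) × (51/52) × (9/52) × (20/52) × (24/52) ≈ 0.0059386
Highest score → politics.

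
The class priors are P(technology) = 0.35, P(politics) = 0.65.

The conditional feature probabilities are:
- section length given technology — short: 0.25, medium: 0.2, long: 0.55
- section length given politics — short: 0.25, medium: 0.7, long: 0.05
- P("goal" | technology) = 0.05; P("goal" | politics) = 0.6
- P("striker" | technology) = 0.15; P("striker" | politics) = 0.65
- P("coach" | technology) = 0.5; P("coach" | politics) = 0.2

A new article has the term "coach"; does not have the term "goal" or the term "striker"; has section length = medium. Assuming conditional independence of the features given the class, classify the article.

technology

technology: 0.35 × 0.2 × (1−0.05) × (1−0.15) × 0.5 = 0.0282625
politics: 0.65 × 0.7 × (1−0.6) × (1−0.65) × 0.2 = 0.01274
Highest score → technology.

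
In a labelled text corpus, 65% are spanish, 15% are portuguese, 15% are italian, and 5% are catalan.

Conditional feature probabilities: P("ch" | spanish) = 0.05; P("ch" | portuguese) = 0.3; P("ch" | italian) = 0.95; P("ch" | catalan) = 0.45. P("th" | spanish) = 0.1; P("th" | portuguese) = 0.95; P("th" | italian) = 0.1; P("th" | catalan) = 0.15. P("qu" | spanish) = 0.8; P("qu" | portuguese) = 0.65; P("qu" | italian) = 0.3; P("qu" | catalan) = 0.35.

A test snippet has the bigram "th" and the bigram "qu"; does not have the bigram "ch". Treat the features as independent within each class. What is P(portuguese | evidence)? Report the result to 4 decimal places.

spanish: 0.65 × (1−0.05) × 0.1 × 0.8 = 0.0494
portuguese: 0.15 × (1−0.3) × 0.95 × 0.65 = 0.0648375
italian: 0.15 × (1−0.95) × 0.1 × 0.3 = 0.000225
catalan: 0.05 × (1−0.45) × 0.15 × 0.35 = 0.00144375
P(portuguese | x) = 0.0648375 / 0.11590625 ≈ 0.5594

0.5594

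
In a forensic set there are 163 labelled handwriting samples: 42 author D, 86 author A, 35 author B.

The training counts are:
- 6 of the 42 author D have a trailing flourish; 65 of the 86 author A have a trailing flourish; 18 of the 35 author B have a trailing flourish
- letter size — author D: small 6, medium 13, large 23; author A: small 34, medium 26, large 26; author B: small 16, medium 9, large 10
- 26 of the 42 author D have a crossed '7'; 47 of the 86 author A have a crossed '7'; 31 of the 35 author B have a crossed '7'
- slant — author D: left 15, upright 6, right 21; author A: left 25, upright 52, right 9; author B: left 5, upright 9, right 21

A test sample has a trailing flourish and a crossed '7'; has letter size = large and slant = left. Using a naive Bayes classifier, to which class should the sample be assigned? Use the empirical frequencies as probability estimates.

author D: (42/163) × (6/42) × (23/42) × (26/42) × (15/42) ≈ 0.00445665
author A: (86/163) × (65/86) × (26/86) × (47/86) × (25/86) ≈ 0.0191532
author B: (35/163) × (18/35) × (10/35) × (31/35) × (5/35) ≈ 0.0039922
Highest score → author A.

author A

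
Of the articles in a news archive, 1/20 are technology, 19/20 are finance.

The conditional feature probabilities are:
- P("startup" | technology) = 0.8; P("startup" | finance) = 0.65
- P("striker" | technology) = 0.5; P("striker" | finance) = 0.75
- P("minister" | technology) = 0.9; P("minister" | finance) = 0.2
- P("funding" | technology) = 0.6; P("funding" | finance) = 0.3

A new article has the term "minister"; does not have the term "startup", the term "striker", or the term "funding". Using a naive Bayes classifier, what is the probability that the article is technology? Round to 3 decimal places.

0.134

technology: 0.05 × (1−0.8) × (1−0.5) × 0.9 × (1−0.6) = 0.0018
finance: 0.95 × (1−0.65) × (1−0.75) × 0.2 × (1−0.3) = 0.0116375
P(technology | x) = 0.0018 / 0.0134375 ≈ 0.134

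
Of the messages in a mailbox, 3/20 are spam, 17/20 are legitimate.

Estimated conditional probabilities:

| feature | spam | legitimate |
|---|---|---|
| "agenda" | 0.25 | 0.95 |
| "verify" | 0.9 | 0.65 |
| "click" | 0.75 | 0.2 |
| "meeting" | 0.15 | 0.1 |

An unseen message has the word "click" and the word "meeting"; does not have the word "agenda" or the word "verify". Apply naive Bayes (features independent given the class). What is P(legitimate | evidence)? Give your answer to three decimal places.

spam: 0.15 × (1−0.25) × (1−0.9) × 0.75 × 0.15 = 0.001265625
legitimate: 0.85 × (1−0.95) × (1−0.65) × 0.2 × 0.1 = 0.0002975
P(legitimate | x) = 0.0002975 / 0.001563125 ≈ 0.190

0.190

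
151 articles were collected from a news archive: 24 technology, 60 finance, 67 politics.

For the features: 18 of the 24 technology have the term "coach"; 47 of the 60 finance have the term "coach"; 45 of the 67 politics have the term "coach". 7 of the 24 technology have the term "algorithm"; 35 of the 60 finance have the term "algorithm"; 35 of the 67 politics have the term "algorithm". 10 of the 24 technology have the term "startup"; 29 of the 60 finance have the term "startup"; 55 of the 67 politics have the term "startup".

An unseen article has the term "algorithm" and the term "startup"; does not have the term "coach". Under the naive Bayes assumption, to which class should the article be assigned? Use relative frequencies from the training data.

politics

technology: (24/151) × (6/24) × (7/24) × (10/24) ≈ 0.00482892
finance: (60/151) × (13/60) × (35/60) × (29/60) ≈ 0.0242734
politics: (67/151) × (22/67) × (35/67) × (55/67) ≈ 0.062478
Highest score → politics.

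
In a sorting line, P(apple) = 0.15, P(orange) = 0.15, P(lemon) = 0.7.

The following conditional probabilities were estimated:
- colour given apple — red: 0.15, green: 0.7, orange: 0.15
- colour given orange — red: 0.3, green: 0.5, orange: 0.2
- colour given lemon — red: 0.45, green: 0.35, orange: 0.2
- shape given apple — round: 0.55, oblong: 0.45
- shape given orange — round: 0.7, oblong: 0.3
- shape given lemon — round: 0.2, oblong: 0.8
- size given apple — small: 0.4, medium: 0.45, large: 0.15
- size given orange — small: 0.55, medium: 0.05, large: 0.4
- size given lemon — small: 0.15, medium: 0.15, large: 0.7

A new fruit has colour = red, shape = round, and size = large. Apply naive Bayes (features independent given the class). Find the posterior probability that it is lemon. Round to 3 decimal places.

0.753

apple: 0.15 × 0.15 × 0.55 × 0.15 = 0.00185625
orange: 0.15 × 0.3 × 0.7 × 0.4 = 0.0126
lemon: 0.7 × 0.45 × 0.2 × 0.7 = 0.0441
P(lemon | x) = 0.0441 / 0.05855625 ≈ 0.753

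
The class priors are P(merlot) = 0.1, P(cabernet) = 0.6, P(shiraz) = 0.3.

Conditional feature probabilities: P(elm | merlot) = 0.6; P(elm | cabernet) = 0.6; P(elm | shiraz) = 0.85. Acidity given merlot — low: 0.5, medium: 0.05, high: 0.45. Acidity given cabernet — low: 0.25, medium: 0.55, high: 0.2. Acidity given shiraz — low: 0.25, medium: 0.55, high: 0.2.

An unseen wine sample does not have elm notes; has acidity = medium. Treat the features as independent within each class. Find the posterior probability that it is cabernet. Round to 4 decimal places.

merlot: 0.1 × (1−0.6) × 0.05 = 0.002
cabernet: 0.6 × (1−0.6) × 0.55 = 0.132
shiraz: 0.3 × (1−0.85) × 0.55 = 0.02475
P(cabernet | x) = 0.132 / 0.15875 ≈ 0.8315

0.8315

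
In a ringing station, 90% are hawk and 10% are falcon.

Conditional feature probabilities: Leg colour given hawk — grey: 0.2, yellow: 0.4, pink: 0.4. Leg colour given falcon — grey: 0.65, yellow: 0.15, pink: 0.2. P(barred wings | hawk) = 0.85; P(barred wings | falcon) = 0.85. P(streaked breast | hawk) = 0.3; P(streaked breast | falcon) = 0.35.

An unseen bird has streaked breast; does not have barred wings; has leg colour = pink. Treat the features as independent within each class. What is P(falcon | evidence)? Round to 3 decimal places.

0.061

hawk: 0.9 × 0.4 × (1−0.85) × 0.3 = 0.0162
falcon: 0.1 × 0.2 × (1−0.85) × 0.35 = 0.00105
P(falcon | x) = 0.00105 / 0.01725 ≈ 0.061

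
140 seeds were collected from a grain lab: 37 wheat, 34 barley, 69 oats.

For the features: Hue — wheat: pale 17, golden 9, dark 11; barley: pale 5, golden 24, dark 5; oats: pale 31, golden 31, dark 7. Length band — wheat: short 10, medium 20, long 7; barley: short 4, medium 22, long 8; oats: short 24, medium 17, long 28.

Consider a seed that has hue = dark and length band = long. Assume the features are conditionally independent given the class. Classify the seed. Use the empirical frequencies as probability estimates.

oats

wheat: (37/140) × (11/37) × (7/37) ≈ 0.0148649
barley: (34/140) × (5/34) × (8/34) ≈ 0.00840336
oats: (69/140) × (7/69) × (28/69) ≈ 0.0202899
Highest score → oats.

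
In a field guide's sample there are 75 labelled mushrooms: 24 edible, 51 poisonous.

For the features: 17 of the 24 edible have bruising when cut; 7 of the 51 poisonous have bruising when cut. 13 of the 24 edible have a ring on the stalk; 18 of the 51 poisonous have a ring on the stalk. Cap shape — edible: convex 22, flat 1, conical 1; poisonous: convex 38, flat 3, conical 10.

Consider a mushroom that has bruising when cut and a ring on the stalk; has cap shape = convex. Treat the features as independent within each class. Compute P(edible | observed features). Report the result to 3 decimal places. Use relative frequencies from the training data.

0.821

edible: (24/75) × (17/24) × (13/24) × (22/24) ≈ 0.112546
poisonous: (51/75) × (7/51) × (18/51) × (38/51) ≈ 0.0245444
P(edible | x) = 0.112546 / 0.1370904 ≈ 0.821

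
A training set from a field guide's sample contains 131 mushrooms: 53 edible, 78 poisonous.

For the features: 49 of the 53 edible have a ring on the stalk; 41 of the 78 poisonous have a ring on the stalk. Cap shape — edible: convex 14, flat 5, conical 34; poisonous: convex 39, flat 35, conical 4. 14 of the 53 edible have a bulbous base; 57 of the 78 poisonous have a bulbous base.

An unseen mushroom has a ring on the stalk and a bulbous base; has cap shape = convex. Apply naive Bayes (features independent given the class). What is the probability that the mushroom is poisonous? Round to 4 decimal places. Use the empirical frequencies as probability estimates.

edible: (53/131) × (49/53) × (14/53) × (14/53) ≈ 0.0260993
poisonous: (78/131) × (41/78) × (39/78) × (57/78) ≈ 0.114357
P(poisonous | x) = 0.114357 / 0.1404563 ≈ 0.8142

0.8142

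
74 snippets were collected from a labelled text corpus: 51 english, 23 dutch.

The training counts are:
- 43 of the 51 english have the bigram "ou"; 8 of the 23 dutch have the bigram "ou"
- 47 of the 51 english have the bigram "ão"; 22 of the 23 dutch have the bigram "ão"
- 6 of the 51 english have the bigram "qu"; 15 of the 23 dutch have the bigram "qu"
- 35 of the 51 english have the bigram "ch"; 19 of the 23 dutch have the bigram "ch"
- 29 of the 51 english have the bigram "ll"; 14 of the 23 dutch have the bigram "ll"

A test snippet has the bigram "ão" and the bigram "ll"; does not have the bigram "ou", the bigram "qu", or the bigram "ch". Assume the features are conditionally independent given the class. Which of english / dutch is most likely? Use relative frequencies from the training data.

english: (51/74) × (8/51) × (47/51) × (45/51) × (16/51) × (29/51) ≈ 0.0156822
dutch: (23/74) × (15/23) × (22/23) × (8/23) × (4/23) × (14/23) ≈ 0.00713919
Highest score → english.

english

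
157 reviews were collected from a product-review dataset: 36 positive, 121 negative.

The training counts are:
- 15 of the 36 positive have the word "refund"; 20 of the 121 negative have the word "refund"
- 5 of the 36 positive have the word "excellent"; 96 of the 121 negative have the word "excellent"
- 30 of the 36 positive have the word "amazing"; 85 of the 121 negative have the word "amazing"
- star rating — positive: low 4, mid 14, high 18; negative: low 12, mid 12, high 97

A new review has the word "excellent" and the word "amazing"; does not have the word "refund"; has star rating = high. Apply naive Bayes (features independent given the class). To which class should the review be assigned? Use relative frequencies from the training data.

negative

positive: (36/157) × (21/36) × (5/36) × (30/36) × (18/36) ≈ 0.00774062
negative: (121/157) × (101/121) × (96/121) × (85/121) × (97/121) ≈ 0.287427
Highest score → negative.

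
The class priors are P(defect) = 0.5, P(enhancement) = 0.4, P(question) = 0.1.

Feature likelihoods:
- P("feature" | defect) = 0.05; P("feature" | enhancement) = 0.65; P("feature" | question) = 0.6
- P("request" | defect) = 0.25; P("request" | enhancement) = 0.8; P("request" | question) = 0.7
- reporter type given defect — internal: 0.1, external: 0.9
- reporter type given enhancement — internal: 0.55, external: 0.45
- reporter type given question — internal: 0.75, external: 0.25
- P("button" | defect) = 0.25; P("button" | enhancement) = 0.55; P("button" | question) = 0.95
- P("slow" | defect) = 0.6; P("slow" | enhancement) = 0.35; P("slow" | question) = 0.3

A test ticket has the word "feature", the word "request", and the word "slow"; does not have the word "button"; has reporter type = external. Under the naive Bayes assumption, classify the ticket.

defect: 0.5 × 0.05 × 0.25 × 0.9 × (1−0.25) × 0.6 = 0.00253125
enhancement: 0.4 × 0.65 × 0.8 × 0.45 × (1−0.55) × 0.35 = 0.014742
question: 0.1 × 0.6 × 0.7 × 0.25 × (1−0.95) × 0.3 = 0.0001575
Highest score → enhancement.

enhancement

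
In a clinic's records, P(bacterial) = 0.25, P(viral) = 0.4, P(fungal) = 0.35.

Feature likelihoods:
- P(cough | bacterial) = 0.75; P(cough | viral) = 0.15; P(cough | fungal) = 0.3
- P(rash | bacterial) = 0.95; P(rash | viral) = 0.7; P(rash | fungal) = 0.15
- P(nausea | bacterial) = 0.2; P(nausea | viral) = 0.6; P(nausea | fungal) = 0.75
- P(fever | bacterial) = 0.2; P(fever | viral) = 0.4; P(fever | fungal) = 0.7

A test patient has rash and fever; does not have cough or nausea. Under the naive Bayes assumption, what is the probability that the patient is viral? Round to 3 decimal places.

bacterial: 0.25 × (1−0.75) × 0.95 × (1−0.2) × 0.2 = 0.0095
viral: 0.4 × (1−0.15) × 0.7 × (1−0.6) × 0.4 = 0.03808
fungal: 0.35 × (1−0.3) × 0.15 × (1−0.75) × 0.7 = 0.00643125
P(viral | x) = 0.03808 / 0.05401125 ≈ 0.705

0.705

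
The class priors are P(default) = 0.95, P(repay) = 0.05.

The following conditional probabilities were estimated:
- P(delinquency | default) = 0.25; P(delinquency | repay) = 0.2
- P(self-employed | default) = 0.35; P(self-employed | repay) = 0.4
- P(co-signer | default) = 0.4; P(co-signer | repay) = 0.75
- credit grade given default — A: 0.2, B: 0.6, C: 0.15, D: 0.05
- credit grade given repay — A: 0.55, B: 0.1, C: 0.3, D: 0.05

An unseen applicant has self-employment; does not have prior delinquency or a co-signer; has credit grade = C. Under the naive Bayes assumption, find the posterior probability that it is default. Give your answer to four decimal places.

default: 0.95 × (1−0.25) × 0.35 × (1−0.4) × 0.15 = 0.02244375
repay: 0.05 × (1−0.2) × 0.4 × (1−0.75) × 0.3 = 0.0012
P(default | x) = 0.02244375 / 0.02364375 ≈ 0.9492

0.9492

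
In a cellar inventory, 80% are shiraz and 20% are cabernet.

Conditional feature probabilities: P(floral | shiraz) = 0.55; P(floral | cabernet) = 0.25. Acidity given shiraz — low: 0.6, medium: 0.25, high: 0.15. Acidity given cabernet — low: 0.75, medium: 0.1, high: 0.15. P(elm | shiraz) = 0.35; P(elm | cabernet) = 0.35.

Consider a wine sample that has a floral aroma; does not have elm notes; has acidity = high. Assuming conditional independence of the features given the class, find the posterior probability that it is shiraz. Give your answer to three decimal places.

0.898

shiraz: 0.8 × 0.55 × 0.15 × (1−0.35) = 0.0429
cabernet: 0.2 × 0.25 × 0.15 × (1−0.35) = 0.004875
P(shiraz | x) = 0.0429 / 0.047775 ≈ 0.898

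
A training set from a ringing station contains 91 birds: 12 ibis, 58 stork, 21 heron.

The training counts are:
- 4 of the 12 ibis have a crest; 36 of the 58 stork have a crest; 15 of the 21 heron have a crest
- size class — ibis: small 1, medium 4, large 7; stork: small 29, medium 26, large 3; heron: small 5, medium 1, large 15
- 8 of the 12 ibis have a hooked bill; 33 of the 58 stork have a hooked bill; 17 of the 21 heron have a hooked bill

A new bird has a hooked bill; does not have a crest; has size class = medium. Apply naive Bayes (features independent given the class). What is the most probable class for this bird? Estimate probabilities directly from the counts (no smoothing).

ibis: (12/91) × (8/12) × (4/12) × (8/12) ≈ 0.019536
stork: (58/91) × (22/58) × (26/58) × (33/58) ≈ 0.0616613
heron: (21/91) × (6/21) × (1/21) × (17/21) ≈ 0.00254168
Highest score → stork.

stork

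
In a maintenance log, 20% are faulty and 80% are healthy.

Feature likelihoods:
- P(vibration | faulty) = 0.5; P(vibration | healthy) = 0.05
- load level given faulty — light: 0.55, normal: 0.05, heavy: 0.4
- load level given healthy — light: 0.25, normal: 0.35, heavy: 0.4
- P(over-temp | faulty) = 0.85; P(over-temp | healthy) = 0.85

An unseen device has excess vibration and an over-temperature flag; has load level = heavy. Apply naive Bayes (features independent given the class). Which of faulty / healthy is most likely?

faulty: 0.2 × 0.5 × 0.4 × 0.85 = 0.034
healthy: 0.8 × 0.05 × 0.4 × 0.85 = 0.0136
Highest score → faulty.

faulty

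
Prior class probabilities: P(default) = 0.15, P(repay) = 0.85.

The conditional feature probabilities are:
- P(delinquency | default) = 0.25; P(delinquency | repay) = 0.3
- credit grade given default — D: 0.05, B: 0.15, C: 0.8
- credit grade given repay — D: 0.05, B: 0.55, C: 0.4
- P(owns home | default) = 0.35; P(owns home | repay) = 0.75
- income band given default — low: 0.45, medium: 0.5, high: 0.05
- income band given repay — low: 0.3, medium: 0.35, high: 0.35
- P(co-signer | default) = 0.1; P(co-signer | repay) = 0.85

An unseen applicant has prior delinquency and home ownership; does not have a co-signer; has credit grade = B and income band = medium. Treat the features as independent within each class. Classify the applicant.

repay

default: 0.15 × 0.25 × 0.15 × 0.35 × 0.5 × (1−0.1) = 0.0008859375
repay: 0.85 × 0.3 × 0.55 × 0.75 × 0.35 × (1−0.85) = 0.00552234375
Highest score → repay.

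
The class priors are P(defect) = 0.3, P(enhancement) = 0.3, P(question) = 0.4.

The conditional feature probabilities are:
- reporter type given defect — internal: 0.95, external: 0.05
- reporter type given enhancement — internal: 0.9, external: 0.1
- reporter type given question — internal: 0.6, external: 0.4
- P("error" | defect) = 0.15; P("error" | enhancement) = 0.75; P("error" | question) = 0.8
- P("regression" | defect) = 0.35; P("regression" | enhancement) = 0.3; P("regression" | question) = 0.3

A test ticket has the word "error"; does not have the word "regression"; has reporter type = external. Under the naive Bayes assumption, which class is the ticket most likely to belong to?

defect: 0.3 × 0.05 × 0.15 × (1−0.35) = 0.0014625
enhancement: 0.3 × 0.1 × 0.75 × (1−0.3) = 0.01575
question: 0.4 × 0.4 × 0.8 × (1−0.3) = 0.0896
Highest score → question.

question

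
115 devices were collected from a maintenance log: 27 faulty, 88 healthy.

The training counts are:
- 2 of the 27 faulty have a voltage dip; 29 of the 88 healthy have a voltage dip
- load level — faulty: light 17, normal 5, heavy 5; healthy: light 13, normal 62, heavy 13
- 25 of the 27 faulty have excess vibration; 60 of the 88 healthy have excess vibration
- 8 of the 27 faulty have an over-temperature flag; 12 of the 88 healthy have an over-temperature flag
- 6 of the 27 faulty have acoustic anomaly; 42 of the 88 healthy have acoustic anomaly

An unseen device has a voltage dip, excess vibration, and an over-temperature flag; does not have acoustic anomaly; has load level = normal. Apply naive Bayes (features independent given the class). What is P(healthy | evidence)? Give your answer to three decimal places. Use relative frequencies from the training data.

0.926

faulty: (27/115) × (2/27) × (5/27) × (25/27) × (8/27) × (21/27) ≈ 0.000687221
healthy: (88/115) × (29/88) × (62/88) × (60/88) × (12/88) × (46/88) ≈ 0.00863478
P(healthy | x) = 0.00863478 / 0.009322001 ≈ 0.926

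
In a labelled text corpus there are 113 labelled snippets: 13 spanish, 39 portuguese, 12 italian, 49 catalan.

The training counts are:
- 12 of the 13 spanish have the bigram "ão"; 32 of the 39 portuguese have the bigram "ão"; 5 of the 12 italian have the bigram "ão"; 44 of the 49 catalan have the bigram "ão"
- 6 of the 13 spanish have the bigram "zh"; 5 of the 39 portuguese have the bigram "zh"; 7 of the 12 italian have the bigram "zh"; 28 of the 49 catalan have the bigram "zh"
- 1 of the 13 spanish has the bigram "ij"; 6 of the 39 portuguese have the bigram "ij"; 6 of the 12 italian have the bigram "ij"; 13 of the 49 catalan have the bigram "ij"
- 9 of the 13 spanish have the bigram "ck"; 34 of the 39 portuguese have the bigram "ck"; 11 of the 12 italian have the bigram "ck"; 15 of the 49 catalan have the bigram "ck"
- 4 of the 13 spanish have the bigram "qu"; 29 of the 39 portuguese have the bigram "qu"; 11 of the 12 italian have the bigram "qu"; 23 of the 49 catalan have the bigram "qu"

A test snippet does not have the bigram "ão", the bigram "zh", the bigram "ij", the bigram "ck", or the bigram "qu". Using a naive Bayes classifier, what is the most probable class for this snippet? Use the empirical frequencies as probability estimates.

spanish: (13/113) × (1/13) × (7/13) × (12/13) × (4/13) × (9/13) ≈ 0.000936979
portuguese: (39/113) × (7/39) × (34/39) × (33/39) × (5/39) × (10/39) ≈ 0.00150219
italian: (12/113) × (7/12) × (5/12) × (6/12) × (1/12) × (1/12) ≈ 0.0000896223
catalan: (49/113) × (5/49) × (21/49) × (36/49) × (34/49) × (26/49) ≈ 0.00512957
Highest score → catalan.

catalan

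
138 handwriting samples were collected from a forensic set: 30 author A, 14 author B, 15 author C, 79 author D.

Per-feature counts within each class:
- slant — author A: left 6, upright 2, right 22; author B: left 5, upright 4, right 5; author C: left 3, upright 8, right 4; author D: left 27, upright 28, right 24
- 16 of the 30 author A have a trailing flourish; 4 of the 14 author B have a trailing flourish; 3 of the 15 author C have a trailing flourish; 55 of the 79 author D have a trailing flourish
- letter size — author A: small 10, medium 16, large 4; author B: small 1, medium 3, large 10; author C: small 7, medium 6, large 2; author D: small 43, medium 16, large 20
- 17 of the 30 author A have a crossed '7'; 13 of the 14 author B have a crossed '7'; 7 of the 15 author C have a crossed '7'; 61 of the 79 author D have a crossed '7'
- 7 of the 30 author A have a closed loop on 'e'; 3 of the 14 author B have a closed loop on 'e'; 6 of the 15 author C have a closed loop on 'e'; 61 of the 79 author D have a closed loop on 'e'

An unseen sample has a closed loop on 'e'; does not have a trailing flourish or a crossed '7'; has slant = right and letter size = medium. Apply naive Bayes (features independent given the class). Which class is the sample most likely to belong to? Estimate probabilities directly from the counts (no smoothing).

author A: (30/138) × (22/30) × (14/30) × (16/30) × (13/30) × (7/30) ≈ 0.00401188
author B: (14/138) × (5/14) × (10/14) × (3/14) × (1/14) × (3/14) ≈ 0.0000848831
author C: (15/138) × (4/15) × (12/15) × (6/15) × (8/15) × (6/15) ≈ 0.00197874
author D: (79/138) × (24/79) × (24/79) × (16/79) × (18/79) × (61/79) ≈ 0.0018826
Highest score → author A.

author A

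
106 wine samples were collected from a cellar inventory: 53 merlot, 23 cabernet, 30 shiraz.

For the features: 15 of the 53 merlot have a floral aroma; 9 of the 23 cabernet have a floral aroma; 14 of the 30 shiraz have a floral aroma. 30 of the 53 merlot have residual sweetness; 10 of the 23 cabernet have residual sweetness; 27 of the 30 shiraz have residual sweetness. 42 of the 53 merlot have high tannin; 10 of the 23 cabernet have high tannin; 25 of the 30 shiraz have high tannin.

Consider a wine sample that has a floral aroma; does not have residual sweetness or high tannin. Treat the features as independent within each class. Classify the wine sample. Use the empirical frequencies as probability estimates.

cabernet

merlot: (53/106) × (15/53) × (23/53) × (11/53) ≈ 0.0127454
cabernet: (23/106) × (9/23) × (13/23) × (13/23) ≈ 0.0271249
shiraz: (30/106) × (14/30) × (3/30) × (5/30) ≈ 0.00220126
Highest score → cabernet.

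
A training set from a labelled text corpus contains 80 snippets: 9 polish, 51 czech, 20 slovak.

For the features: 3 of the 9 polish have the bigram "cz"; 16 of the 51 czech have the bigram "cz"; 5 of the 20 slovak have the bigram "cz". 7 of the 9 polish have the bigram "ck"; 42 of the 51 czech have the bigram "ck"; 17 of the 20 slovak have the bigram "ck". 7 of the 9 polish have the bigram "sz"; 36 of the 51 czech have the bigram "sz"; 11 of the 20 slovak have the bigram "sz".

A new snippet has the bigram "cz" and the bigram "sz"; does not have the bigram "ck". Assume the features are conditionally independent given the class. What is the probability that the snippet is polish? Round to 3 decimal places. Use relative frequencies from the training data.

0.177

polish: (9/80) × (3/9) × (2/9) × (7/9) ≈ 0.00648148
czech: (51/80) × (16/51) × (9/51) × (36/51) ≈ 0.0249135
slovak: (20/80) × (5/20) × (3/20) × (11/20) = 0.00515625
P(polish | x) = 0.00648148 / 0.03655123 ≈ 0.177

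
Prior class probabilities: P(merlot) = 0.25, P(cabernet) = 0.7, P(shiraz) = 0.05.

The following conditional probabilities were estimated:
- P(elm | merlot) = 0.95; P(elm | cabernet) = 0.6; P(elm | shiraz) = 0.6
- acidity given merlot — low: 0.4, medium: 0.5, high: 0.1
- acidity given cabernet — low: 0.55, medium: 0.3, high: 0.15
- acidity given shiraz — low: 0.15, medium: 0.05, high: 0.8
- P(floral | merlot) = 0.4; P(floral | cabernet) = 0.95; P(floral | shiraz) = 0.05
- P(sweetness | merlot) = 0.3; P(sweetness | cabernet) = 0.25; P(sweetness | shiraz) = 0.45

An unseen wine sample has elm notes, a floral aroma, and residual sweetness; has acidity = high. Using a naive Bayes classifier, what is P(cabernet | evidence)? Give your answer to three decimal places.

0.815

merlot: 0.25 × 0.95 × 0.1 × 0.4 × 0.3 = 0.00285
cabernet: 0.7 × 0.6 × 0.15 × 0.95 × 0.25 = 0.0149625
shiraz: 0.05 × 0.6 × 0.8 × 0.05 × 0.45 = 0.00054
P(cabernet | x) = 0.0149625 / 0.0183525 ≈ 0.815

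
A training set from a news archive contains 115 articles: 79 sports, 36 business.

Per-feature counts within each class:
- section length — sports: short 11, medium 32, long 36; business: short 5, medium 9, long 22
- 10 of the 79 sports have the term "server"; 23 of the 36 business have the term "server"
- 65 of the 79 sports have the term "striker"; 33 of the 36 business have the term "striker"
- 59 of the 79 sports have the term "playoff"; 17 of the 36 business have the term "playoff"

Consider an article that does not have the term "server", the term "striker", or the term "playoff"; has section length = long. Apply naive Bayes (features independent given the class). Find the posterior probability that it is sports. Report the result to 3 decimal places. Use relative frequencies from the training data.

sports: (79/115) × (36/79) × (69/79) × (14/79) × (20/79) ≈ 0.0122668
business: (36/115) × (22/36) × (13/36) × (3/36) × (19/36) ≈ 0.00303833
P(sports | x) = 0.0122668 / 0.01530513 ≈ 0.801

0.801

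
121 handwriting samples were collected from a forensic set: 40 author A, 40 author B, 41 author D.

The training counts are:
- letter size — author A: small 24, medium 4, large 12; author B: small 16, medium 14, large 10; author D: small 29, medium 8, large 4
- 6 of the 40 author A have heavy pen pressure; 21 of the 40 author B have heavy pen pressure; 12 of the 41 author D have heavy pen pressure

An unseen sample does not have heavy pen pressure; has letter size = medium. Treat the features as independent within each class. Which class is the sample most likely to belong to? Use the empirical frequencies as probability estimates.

author A: (40/121) × (4/40) × (34/40) ≈ 0.0280992
author B: (40/121) × (14/40) × (19/40) ≈ 0.0549587
author D: (41/121) × (8/41) × (29/41) ≈ 0.0467648
Highest score → author B.

author B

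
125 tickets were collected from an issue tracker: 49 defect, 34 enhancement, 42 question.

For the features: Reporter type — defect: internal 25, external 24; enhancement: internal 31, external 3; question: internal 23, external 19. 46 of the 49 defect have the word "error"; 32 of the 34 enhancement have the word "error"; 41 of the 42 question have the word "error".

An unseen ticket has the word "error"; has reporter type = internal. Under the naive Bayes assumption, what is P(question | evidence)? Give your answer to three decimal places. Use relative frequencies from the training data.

0.299

defect: (49/125) × (25/49) × (46/49) ≈ 0.187755
enhancement: (34/125) × (31/34) × (32/34) ≈ 0.233412
question: (42/125) × (23/42) × (41/42) ≈ 0.179619
P(question | x) = 0.179619 / 0.600786 ≈ 0.299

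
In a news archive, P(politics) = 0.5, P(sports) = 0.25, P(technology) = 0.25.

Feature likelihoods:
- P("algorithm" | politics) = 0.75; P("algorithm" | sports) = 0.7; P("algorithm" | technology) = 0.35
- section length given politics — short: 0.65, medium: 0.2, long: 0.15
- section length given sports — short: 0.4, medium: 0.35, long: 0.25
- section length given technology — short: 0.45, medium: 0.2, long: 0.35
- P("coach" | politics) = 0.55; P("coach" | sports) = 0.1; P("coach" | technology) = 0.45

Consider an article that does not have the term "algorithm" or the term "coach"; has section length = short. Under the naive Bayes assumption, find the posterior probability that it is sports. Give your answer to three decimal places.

politics: 0.5 × (1−0.75) × 0.65 × (1−0.55) = 0.0365625
sports: 0.25 × (1−0.7) × 0.4 × (1−0.1) = 0.027
technology: 0.25 × (1−0.35) × 0.45 × (1−0.45) = 0.04021875
P(sports | x) = 0.027 / 0.10378125 ≈ 0.260

0.260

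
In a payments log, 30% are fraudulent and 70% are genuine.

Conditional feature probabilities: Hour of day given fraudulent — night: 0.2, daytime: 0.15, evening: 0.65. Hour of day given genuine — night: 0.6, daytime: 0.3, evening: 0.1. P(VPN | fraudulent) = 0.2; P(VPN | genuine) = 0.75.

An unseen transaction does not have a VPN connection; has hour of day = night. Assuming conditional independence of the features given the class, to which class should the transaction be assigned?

fraudulent: 0.3 × 0.2 × (1−0.2) = 0.048
genuine: 0.7 × 0.6 × (1−0.75) = 0.105
Highest score → genuine.

genuine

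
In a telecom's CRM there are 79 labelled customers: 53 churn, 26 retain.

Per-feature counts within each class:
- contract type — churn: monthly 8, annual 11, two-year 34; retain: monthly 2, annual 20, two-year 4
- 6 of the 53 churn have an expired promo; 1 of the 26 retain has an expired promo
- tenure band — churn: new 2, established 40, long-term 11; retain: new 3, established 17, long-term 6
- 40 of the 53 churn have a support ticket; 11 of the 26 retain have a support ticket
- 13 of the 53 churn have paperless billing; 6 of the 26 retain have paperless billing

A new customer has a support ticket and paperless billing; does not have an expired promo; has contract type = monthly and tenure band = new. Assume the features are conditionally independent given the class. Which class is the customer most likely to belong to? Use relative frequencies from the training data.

churn

churn: (53/79) × (8/53) × (47/53) × (2/53) × (40/53) × (13/53) ≈ 0.000627322
retain: (26/79) × (2/26) × (25/26) × (3/26) × (11/26) × (6/26) ≈ 0.00027423
Highest score → churn.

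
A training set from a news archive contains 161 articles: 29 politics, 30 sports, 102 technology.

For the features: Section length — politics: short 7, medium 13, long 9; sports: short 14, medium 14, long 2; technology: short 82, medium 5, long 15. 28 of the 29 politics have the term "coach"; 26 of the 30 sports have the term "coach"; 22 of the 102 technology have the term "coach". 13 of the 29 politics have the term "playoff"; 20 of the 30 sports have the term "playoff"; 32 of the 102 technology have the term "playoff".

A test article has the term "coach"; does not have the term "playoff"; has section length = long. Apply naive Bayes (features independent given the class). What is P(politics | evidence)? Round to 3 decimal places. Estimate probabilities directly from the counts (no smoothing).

politics: (29/161) × (9/29) × (28/29) × (16/29) ≈ 0.0297782
sports: (30/161) × (2/30) × (26/30) × (10/30) ≈ 0.00358868
technology: (102/161) × (15/102) × (22/102) × (70/102) ≈ 0.0137907
P(politics | x) = 0.0297782 / 0.04715758 ≈ 0.631

0.631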